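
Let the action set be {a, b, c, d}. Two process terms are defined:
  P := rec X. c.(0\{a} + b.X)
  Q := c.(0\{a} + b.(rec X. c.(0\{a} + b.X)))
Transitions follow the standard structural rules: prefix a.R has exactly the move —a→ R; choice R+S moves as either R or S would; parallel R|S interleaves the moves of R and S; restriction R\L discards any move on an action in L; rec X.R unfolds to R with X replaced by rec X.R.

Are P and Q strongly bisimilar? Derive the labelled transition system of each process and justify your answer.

bisimilar

P's transition system — 2 states:
  u0 = rec X. c.(0\{a} + b.X) has moves =c=> u1
  u1 = 0\{a} + b.(rec X. c.(0\{a} + b.X)) has moves =b=> u0
Q's transition system — 3 states:
  v0 = c.(0\{a} + b.(rec X. c.(0\{a} + b.X))) has moves =c=> v1
  v1 = 0\{a} + b.(rec X. c.(0\{a} + b.X)) has moves =b=> v2
  v2 = rec X. c.(0\{a} + b.X) has moves =c=> v1
Partition-refinement fixed point:
  B0 = {u0, v0, v2}
  B1 = {u1, v1}
u0 ∈ B0, v0 ∈ B0 → same block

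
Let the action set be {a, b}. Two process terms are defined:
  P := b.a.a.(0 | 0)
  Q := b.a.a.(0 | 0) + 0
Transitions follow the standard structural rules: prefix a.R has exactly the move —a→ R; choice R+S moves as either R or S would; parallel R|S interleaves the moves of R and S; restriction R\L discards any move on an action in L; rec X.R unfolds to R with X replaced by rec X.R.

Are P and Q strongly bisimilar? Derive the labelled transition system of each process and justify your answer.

LTS(P): 4 reachable states
  m0 = b.a.a.(0 | 0) → —b→ m1
  m1 = a.a.(0 | 0) → —a→ m2
  m2 = a.(0 | 0) → —a→ m3
  m3 = 0 | 0 → deadlocked
LTS(Q): 4 reachable states
  n0 = b.a.a.(0 | 0) + 0 → —b→ n1
  n1 = a.a.(0 | 0) → —a→ n2
  n2 = a.(0 | 0) → —a→ n3
  n3 = 0 | 0 → deadlocked
Partition-refinement fixed point:
  B0 = {m0, n0}
  B1 = {m1, n1}
  B2 = {m2, n2}
  B3 = {m3, n3}
m0 ∈ B0, n0 ∈ B0 → same block

bisimilar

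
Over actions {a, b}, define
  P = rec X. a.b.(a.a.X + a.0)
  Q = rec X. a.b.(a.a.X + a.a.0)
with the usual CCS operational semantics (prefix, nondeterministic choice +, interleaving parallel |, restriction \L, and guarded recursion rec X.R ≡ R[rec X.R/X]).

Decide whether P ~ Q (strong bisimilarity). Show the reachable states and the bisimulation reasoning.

P ≁ Q

P's transition system — 5 states:
  m0 = rec X. a.b.(a.a.X + a.0) ⊢ —a→ m1
  m1 = b.(a.a.(rec X. a.b.(a.a.X + a.0)) + a.0) ⊢ —b→ m2
  m2 = a.a.(rec X. a.b.(a.a.X + a.0)) + a.0 ⊢ —a→ m3, —a→ m4
  m3 = 0 ⊢ deadlocked
  m4 = a.(rec X. a.b.(a.a.X + a.0)) ⊢ —a→ m0
Q's transition system — 6 states:
  n0 = rec X. a.b.(a.a.X + a.a.0) ⊢ —a→ n1
  n1 = b.(a.a.(rec X. a.b.(a.a.X + a.a.0)) + a.a.0) ⊢ —b→ n2
  n2 = a.a.(rec X. a.b.(a.a.X + a.a.0)) + a.a.0 ⊢ —a→ n3, —a→ n4
  n3 = a.(rec X. a.b.(a.a.X + a.a.0)) ⊢ —a→ n0
  n4 = a.0 ⊢ —a→ n5
  n5 = 0 ⊢ deadlocked
Bisimilarity quotient blocks:
  B0 = {m0}
  B1 = {m1}
  B2 = {m2}
  B3 = {m3, n5}
  B4 = {m4}
  B5 = {n0}
  B6 = {n1}
  B7 = {n2}
  B8 = {n4}
  B9 = {n3}
m0 ∈ B0, n0 ∈ B5 → different blocks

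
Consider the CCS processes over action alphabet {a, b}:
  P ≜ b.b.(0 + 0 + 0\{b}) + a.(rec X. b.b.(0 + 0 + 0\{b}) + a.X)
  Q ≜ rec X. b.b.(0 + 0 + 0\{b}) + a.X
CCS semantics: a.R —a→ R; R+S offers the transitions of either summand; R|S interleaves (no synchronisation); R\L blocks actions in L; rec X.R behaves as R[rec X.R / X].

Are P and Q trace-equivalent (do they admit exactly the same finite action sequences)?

traces(P) = traces(Q)

Reachable graph of P (4 states):
  s0 = b.b.(0 + 0 + 0\{b}) + a.(rec X. b.b.(0 + 0 + 0\{b}) + a.X) :: =a=> s1, =b=> s2
  s1 = rec X. b.b.(0 + 0 + 0\{b}) + a.X :: =a=> s1, =b=> s2
  s2 = b.(0 + 0 + 0\{b}) :: =b=> s3
  s3 = 0 + 0 + 0\{b} :: stopped
Reachable graph of Q (3 states):
  t0 = rec X. b.b.(0 + 0 + 0\{b}) + a.X :: =a=> t0, =b=> t1
  t1 = b.(0 + 0 + 0\{b}) :: =b=> t2
  t2 = 0 + 0 + 0\{b} :: stopped
Partition-refinement fixed point:
  B0 = {s0, s1, t0}
  B1 = {s2, t1}
  B2 = {s3, t2}
s0 ∈ B0, t0 ∈ B0 → same block
Bisimilar ⇒ trace-equivalent.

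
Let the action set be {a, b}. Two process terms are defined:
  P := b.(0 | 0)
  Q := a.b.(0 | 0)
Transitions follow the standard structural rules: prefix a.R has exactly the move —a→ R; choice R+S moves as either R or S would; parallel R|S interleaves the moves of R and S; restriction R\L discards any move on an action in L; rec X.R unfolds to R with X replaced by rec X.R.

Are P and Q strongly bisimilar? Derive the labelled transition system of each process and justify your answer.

not bisimilar

LTS(P): 2 reachable states
  s0 = b.(0 | 0) has moves —b→ s1
  s1 = 0 | 0 has moves deadlocked
LTS(Q): 3 reachable states
  t0 = a.b.(0 | 0) has moves —a→ t1
  t1 = b.(0 | 0) has moves —b→ t2
  t2 = 0 | 0 has moves deadlocked
Bisimilarity quotient blocks:
  B0 = {s0, t1}
  B1 = {s1, t2}
  B2 = {t0}
s0 ∈ B0, t0 ∈ B2 → different blocks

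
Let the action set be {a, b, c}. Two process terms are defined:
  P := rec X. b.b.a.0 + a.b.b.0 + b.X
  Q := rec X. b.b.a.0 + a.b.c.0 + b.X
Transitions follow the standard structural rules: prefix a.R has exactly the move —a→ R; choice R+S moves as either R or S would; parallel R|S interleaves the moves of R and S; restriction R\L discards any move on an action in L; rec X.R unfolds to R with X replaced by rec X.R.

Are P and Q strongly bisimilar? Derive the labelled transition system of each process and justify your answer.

NO

P's transition system — 6 states:
  m0 = rec X. b.b.a.0 + a.b.b.0 + b.X | =a=> m1, =b=> m0, =b=> m2
  m1 = b.b.0 | =b=> m3
  m2 = b.a.0 | =b=> m4
  m3 = b.0 | =b=> m5
  m4 = a.0 | =a=> m5
  m5 = 0 | deadlocked
Q's transition system — 6 states:
  n0 = rec X. b.b.a.0 + a.b.c.0 + b.X | =a=> n1, =b=> n0, =b=> n2
  n1 = b.c.0 | =b=> n3
  n2 = b.a.0 | =b=> n4
  n3 = c.0 | =c=> n5
  n4 = a.0 | =a=> n5
  n5 = 0 | deadlocked
Bisimilarity quotient blocks:
  B0 = {m0}
  B1 = {m2, n2}
  B2 = {m4, n4}
  B3 = {m5, n5}
  B4 = {m1}
  B5 = {m3}
  B6 = {n0}
  B7 = {n1}
  B8 = {n3}
m0 ∈ B0, n0 ∈ B6 → different blocks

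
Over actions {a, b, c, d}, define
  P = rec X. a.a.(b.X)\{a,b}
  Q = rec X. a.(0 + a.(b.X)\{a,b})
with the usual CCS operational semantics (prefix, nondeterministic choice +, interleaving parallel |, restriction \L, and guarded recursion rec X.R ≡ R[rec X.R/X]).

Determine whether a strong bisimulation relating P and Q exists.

LTS(P): 3 reachable states
  p0 = rec X. a.a.(b.X)\{a,b} :: —a→ p1
  p1 = a.(b.(rec X. a.a.(b.X)\{a,b}))\{a,b} :: —a→ p2
  p2 = (b.(rec X. a.a.(b.X)\{a,b}))\{a,b} :: stopped
LTS(Q): 3 reachable states
  q0 = rec X. a.(0 + a.(b.X)\{a,b}) :: —a→ q1
  q1 = 0 + a.(b.(rec X. a.(0 + a.(b.X)\{a,b})))\{a,b} :: —a→ q2
  q2 = (b.(rec X. a.(0 + a.(b.X)\{a,b})))\{a,b} :: stopped
Coarsest stable partition (strong bisimilarity classes):
  B0 = {p0, q0}
  B1 = {p1, q1}
  B2 = {p2, q2}
p0 ∈ B0, q0 ∈ B0 → same block

bisimilar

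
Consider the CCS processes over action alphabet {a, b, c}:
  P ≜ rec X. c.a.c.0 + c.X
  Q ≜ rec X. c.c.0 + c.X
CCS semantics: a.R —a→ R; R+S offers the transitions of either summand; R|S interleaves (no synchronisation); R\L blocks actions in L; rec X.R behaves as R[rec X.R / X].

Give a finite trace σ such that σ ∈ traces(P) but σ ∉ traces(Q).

LTS(P): 4 reachable states
  p0 = rec X. c.a.c.0 + c.X → =c=> p0, =c=> p1
  p1 = a.c.0 → =a=> p2
  p2 = c.0 → =c=> p3
  p3 = 0 → ·
LTS(Q): 3 reachable states
  q0 = rec X. c.c.0 + c.X → =c=> q0, =c=> q1
  q1 = c.0 → =c=> q2
  q2 = 0 → ·
Executing ca from P (initial set {p0}):
  after c @ step 1: {p0, p1}
  after a @ step 2: {p2}
  — P admits the full trace.
Executing ca from Q (initial set {q0}):
  after c @ step 1: {q0, q1}
  after a @ step 2: no successor for Q

ca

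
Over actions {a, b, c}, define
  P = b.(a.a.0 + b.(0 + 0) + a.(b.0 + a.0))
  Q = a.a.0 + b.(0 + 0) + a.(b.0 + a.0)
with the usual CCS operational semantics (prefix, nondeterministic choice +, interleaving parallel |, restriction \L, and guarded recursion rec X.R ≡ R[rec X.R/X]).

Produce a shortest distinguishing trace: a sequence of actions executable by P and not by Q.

ba

LTS(P): 6 reachable states
  p0 = b.(a.a.0 + b.(0 + 0) + a.(b.0 + a.0)) → -b-> p1
  p1 = a.a.0 + b.(0 + 0) + a.(b.0 + a.0) → -a-> p2, -a-> p3, -b-> p4
  p2 = a.0 → -a-> p5
  p3 = b.0 + a.0 → -a-> p5, -b-> p5
  p4 = 0 + 0 → ∅
  p5 = 0 → ∅
LTS(Q): 5 reachable states
  q0 = a.a.0 + b.(0 + 0) + a.(b.0 + a.0) → -a-> q1, -a-> q2, -b-> q3
  q1 = a.0 → -a-> q4
  q2 = b.0 + a.0 → -a-> q4, -b-> q4
  q3 = 0 + 0 → ∅
  q4 = 0 → ∅
Trace ⟨ba⟩ through P, begin at {p0}:
  step 1 (b): {p1}
  step 2 (a): {p2, p3}
  P completes σ.
Trace ⟨ba⟩ through Q, begin at {q0}:
  step 1 (b): {q3}
  step 2 (a): ∅  — Q cannot continue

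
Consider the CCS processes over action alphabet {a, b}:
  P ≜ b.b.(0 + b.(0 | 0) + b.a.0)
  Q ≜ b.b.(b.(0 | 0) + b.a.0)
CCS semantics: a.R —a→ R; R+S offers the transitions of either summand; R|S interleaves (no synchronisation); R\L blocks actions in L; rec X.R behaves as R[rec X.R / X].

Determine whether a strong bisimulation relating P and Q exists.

bisimilar

P's transition system — 6 states:
  s0 = b.b.(0 + b.(0 | 0) + b.a.0) :: ··b··> s1
  s1 = b.(0 + b.(0 | 0) + b.a.0) :: ··b··> s2
  s2 = 0 + b.(0 | 0) + b.a.0 :: ··b··> s3, ··b··> s4
  s3 = 0 | 0 :: deadlocked
  s4 = a.0 :: ··a··> s5
  s5 = 0 :: deadlocked
Q's transition system — 6 states:
  t0 = b.b.(b.(0 | 0) + b.a.0) :: ··b··> t1
  t1 = b.(b.(0 | 0) + b.a.0) :: ··b··> t2
  t2 = b.(0 | 0) + b.a.0 :: ··b··> t3, ··b··> t4
  t3 = 0 | 0 :: deadlocked
  t4 = a.0 :: ··a··> t5
  t5 = 0 :: deadlocked
Coarsest stable partition (strong bisimilarity classes):
  B0 = {s0, t0}
  B1 = {s1, t1}
  B2 = {s2, t2}
  B3 = {s4, t4}
  B4 = {s3, s5, t3, t5}
s0 ∈ B0, t0 ∈ B0 → same block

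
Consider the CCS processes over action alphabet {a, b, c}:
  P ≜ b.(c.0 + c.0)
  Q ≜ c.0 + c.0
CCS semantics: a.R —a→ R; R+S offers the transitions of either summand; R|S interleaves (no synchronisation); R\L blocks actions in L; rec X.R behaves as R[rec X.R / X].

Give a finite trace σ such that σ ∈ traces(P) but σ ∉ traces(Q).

P's transition system — 3 states:
  u0 = b.(c.0 + c.0) | —b→ u1
  u1 = c.0 + c.0 | —c→ u2
  u2 = 0 | stopped
Q's transition system — 2 states:
  v0 = c.0 + c.0 | —c→ v1
  v1 = 0 | stopped
Executing b from P (initial set {u0}):
  after b @ step 1: {u1}
  P completes σ.
Executing b from Q (initial set {v0}):
  after b @ step 1: ∅  — Q cannot continue

b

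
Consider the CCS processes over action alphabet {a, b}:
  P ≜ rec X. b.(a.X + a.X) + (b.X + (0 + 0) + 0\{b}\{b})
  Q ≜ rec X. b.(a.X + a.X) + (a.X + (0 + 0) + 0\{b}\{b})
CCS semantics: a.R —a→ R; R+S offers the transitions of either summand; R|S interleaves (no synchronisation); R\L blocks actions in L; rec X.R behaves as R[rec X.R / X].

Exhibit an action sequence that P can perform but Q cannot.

bb

Reachable graph of P (2 states):
  u0 = rec X. b.(a.X + a.X) + (b.X + (0 + 0) + 0\{b}\{b}) has moves ··b··> u0, ··b··> u1
  u1 = a.(rec X. b.(a.X + a.X) + (b.X + (0 + 0) + 0\{b}\{b})) + a.(rec X. b.(a.X + a.X) + (b.X + (0 + 0) + 0\{b}\{b})) has moves ··a··> u0
Reachable graph of Q (2 states):
  v0 = rec X. b.(a.X + a.X) + (a.X + (0 + 0) + 0\{b}\{b}) has moves ··a··> v0, ··b··> v1
  v1 = a.(rec X. b.(a.X + a.X) + (a.X + (0 + 0) + 0\{b}\{b})) + a.(rec X. b.(a.X + a.X) + (a.X + (0 + 0) + 0\{b}\{b})) has moves ··a··> v0
Trace ⟨bb⟩ through P, begin at {u0}:
  after b @ step 1: {u0, u1}
  after b @ step 2: {u0, u1}
  — P admits the full trace.
Trace ⟨bb⟩ through Q, begin at {v0}:
  after b @ step 1: {v1}
  after b @ step 2: ∅  — Q cannot continue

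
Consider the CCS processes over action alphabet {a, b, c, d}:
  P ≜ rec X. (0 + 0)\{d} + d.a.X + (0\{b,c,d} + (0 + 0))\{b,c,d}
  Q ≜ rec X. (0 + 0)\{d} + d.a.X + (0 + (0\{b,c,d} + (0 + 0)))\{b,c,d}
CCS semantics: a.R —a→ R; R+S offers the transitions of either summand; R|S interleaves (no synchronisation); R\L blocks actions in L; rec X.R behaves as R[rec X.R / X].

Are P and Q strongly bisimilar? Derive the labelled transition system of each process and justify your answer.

Reachable graph of P (2 states):
  u0 = rec X. (0 + 0)\{d} + d.a.X + (0\{b,c,d} + (0 + 0))\{b,c,d} | -d-> u1
  u1 = a.(rec X. (0 + 0)\{d} + d.a.X + (0\{b,c,d} + (0 + 0))\{b,c,d}) | -a-> u0
Reachable graph of Q (2 states):
  v0 = rec X. (0 + 0)\{d} + d.a.X + (0 + (0\{b,c,d} + (0 + 0)))\{b,c,d} | -d-> v1
  v1 = a.(rec X. (0 + 0)\{d} + d.a.X + (0 + (0\{b,c,d} + (0 + 0)))\{b,c,d}) | -a-> v0
Bisimilarity quotient blocks:
  B0 = {u0, v0}
  B1 = {u1, v1}
u0 ∈ B0, v0 ∈ B0 → same block

bisimilar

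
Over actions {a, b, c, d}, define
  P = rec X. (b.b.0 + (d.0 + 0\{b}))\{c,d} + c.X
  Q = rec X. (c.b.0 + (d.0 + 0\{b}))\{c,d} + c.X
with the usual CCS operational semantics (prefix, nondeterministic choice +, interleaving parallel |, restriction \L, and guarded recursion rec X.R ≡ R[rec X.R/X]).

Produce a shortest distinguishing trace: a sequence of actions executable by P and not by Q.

Reachable graph of P (3 states):
  s0 = rec X. (b.b.0 + (d.0 + 0\{b}))\{c,d} + c.X | —b→ s1, —c→ s0
  s1 = (b.0)\{c,d} | —b→ s2
  s2 = 0\{c,d} | (no moves)
Reachable graph of Q (1 states):
  t0 = rec X. (c.b.0 + (d.0 + 0\{b}))\{c,d} + c.X | —c→ t0
Trace ⟨b⟩ through P, begin at {s0}:
  [1] b ⇒ {s1}
  ✓ P
Trace ⟨b⟩ through Q, begin at {t0}:
  [1] b ⇒ ∅  — Q cannot continue

b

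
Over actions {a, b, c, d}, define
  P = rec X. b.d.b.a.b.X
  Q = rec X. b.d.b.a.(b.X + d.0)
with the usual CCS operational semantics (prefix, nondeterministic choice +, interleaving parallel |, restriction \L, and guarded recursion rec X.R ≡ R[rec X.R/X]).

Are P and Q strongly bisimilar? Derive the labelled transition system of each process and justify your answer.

NO

LTS(P): 5 reachable states
  p0 = rec X. b.d.b.a.b.X has moves -b-> p1
  p1 = d.b.a.b.(rec X. b.d.b.a.b.X) has moves -d-> p2
  p2 = b.a.b.(rec X. b.d.b.a.b.X) has moves -b-> p3
  p3 = a.b.(rec X. b.d.b.a.b.X) has moves -a-> p4
  p4 = b.(rec X. b.d.b.a.b.X) has moves -b-> p0
LTS(Q): 6 reachable states
  q0 = rec X. b.d.b.a.(b.X + d.0) has moves -b-> q1
  q1 = d.b.a.(b.(rec X. b.d.b.a.(b.X + d.0)) + d.0) has moves -d-> q2
  q2 = b.a.(b.(rec X. b.d.b.a.(b.X + d.0)) + d.0) has moves -b-> q3
  q3 = a.(b.(rec X. b.d.b.a.(b.X + d.0)) + d.0) has moves -a-> q4
  q4 = b.(rec X. b.d.b.a.(b.X + d.0)) + d.0 has moves -b-> q0, -d-> q5
  q5 = 0 has moves (no moves)
Bisimilarity quotient blocks:
  B0 = {p0}
  B1 = {p1}
  B2 = {p2}
  B3 = {p3}
  B4 = {p4}
  B5 = {q0}
  B6 = {q1}
  B7 = {q2}
  B8 = {q3}
  B9 = {q4}
  B10 = {q5}
p0 ∈ B0, q0 ∈ B5 → different blocks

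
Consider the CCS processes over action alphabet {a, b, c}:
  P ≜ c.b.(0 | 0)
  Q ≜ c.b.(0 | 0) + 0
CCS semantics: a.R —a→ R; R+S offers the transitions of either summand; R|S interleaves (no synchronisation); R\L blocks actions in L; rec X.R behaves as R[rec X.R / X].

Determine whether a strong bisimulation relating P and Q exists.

YES

LTS(P): 3 reachable states
  m0 = c.b.(0 | 0) has moves ··c··> m1
  m1 = b.(0 | 0) has moves ··b··> m2
  m2 = 0 | 0 has moves stopped
LTS(Q): 3 reachable states
  n0 = c.b.(0 | 0) + 0 has moves ··c··> n1
  n1 = b.(0 | 0) has moves ··b··> n2
  n2 = 0 | 0 has moves stopped
Partition-refinement fixed point:
  B0 = {m0, n0}
  B1 = {m1, n1}
  B2 = {m2, n2}
m0 ∈ B0, n0 ∈ B0 → same block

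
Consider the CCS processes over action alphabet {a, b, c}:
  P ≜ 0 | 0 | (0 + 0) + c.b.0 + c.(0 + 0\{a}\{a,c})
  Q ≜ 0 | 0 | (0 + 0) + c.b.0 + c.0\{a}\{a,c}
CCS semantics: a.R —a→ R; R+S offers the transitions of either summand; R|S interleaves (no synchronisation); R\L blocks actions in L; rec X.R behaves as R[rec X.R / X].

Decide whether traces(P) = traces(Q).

YES

Reachable graph of P (4 states):
  s0 = 0 | 0 | (0 + 0) + c.b.0 + c.(0 + 0\{a}\{a,c}) has moves =c=> s1, =c=> s2
  s1 = 0 + 0\{a}\{a,c} has moves (no moves)
  s2 = b.0 has moves =b=> s3
  s3 = 0 has moves (no moves)
Reachable graph of Q (4 states):
  t0 = 0 | 0 | (0 + 0) + c.b.0 + c.0\{a}\{a,c} has moves =c=> t1, =c=> t2
  t1 = 0\{a}\{a,c} has moves (no moves)
  t2 = b.0 has moves =b=> t3
  t3 = 0 has moves (no moves)
Partition-refinement fixed point:
  B0 = {s0, t0}
  B1 = {s1, s3, t1, t3}
  B2 = {s2, t2}
s0 ∈ B0, t0 ∈ B0 → same block
Bisimilar ⇒ trace-equivalent.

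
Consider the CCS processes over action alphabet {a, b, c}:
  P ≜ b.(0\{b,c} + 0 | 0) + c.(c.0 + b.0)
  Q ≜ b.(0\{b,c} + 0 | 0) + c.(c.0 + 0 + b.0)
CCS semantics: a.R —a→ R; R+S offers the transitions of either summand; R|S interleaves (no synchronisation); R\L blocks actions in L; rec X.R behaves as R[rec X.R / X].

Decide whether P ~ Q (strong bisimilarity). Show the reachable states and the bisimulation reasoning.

P ~ Q

Reachable graph of P (4 states):
  s0 = b.(0\{b,c} + 0 | 0) + c.(c.0 + b.0) → ··b··> s1, ··c··> s2
  s1 = 0\{b,c} + 0 | 0 → stopped
  s2 = c.0 + b.0 → ··b··> s3, ··c··> s3
  s3 = 0 → stopped
Reachable graph of Q (4 states):
  t0 = b.(0\{b,c} + 0 | 0) + c.(c.0 + 0 + b.0) → ··b··> t1, ··c··> t2
  t1 = 0\{b,c} + 0 | 0 → stopped
  t2 = c.0 + 0 + b.0 → ··b··> t3, ··c··> t3
  t3 = 0 → stopped
Coarsest stable partition (strong bisimilarity classes):
  B0 = {s0, t0}
  B1 = {s1, s3, t1, t3}
  B2 = {s2, t2}
s0 ∈ B0, t0 ∈ B0 → same block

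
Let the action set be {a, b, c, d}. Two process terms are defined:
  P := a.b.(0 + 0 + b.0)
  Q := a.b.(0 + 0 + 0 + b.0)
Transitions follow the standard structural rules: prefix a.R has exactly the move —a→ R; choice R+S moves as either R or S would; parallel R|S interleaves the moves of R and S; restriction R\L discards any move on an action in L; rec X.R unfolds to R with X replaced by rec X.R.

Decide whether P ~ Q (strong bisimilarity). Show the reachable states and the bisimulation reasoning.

YES

P's transition system — 4 states:
  p0 = a.b.(0 + 0 + b.0) has moves =a=> p1
  p1 = b.(0 + 0 + b.0) has moves =b=> p2
  p2 = 0 + 0 + b.0 has moves =b=> p3
  p3 = 0 has moves ·
Q's transition system — 4 states:
  q0 = a.b.(0 + 0 + 0 + b.0) has moves =a=> q1
  q1 = b.(0 + 0 + 0 + b.0) has moves =b=> q2
  q2 = 0 + 0 + 0 + b.0 has moves =b=> q3
  q3 = 0 has moves ·
Partition-refinement fixed point:
  B0 = {p0, q0}
  B1 = {p1, q1}
  B2 = {p2, q2}
  B3 = {p3, q3}
p0 ∈ B0, q0 ∈ B0 → same block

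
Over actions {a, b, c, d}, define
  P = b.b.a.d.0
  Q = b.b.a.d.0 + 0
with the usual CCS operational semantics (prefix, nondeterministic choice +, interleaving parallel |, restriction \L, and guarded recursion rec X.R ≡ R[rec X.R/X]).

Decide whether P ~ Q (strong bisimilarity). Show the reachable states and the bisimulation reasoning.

bisimilar

Reachable graph of P (5 states):
  s0 = b.b.a.d.0 has moves =b=> s1
  s1 = b.a.d.0 has moves =b=> s2
  s2 = a.d.0 has moves =a=> s3
  s3 = d.0 has moves =d=> s4
  s4 = 0 has moves ∅
Reachable graph of Q (5 states):
  t0 = b.b.a.d.0 + 0 has moves =b=> t1
  t1 = b.a.d.0 has moves =b=> t2
  t2 = a.d.0 has moves =a=> t3
  t3 = d.0 has moves =d=> t4
  t4 = 0 has moves ∅
Coarsest stable partition (strong bisimilarity classes):
  B0 = {s0, t0}
  B1 = {s1, t1}
  B2 = {s2, t2}
  B3 = {s3, t3}
  B4 = {s4, t4}
s0 ∈ B0, t0 ∈ B0 → same block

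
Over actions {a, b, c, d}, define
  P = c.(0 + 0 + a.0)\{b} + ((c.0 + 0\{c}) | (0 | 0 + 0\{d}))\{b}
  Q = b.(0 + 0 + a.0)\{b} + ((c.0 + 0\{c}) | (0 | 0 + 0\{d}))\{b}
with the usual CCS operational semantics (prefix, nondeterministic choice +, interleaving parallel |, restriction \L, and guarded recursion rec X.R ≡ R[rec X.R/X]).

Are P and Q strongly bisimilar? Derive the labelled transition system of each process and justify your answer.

NO

LTS(P): 4 reachable states
  s0 = c.(0 + 0 + a.0)\{b} + ((c.0 + 0\{c}) | (0 | 0 + 0\{d}))\{b} :: --c--▸ s1, --c--▸ s2
  s1 = (0 + 0 + a.0)\{b} :: --a--▸ s3
  s2 = (0 | (0 | 0 + 0\{d}))\{b} :: ∅
  s3 = 0\{b} :: ∅
LTS(Q): 4 reachable states
  t0 = b.(0 + 0 + a.0)\{b} + ((c.0 + 0\{c}) | (0 | 0 + 0\{d}))\{b} :: --b--▸ t1, --c--▸ t2
  t1 = (0 + 0 + a.0)\{b} :: --a--▸ t3
  t2 = (0 | (0 | 0 + 0\{d}))\{b} :: ∅
  t3 = 0\{b} :: ∅
Coarsest stable partition (strong bisimilarity classes):
  B0 = {s0}
  B1 = {s1, t1}
  B2 = {s2, s3, t2, t3}
  B3 = {t0}
s0 ∈ B0, t0 ∈ B3 → different blocks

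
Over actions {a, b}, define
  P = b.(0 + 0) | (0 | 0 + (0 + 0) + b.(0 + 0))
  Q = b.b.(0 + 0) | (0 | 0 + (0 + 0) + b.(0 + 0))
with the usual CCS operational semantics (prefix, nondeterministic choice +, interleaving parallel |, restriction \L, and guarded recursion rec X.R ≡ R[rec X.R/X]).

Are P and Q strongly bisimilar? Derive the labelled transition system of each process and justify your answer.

P ≁ Q

P's transition system — 4 states:
  u0 = b.(0 + 0) | (0 | 0 + (0 + 0) + b.(0 + 0)) has moves ··b··> u1, ··b··> u2
  u1 = (0 + 0) | (0 | 0 + (0 + 0) + b.(0 + 0)) has moves ··b··> u3
  u2 = b.(0 + 0) | (0 + 0) has moves ··b··> u3
  u3 = (0 + 0) | (0 + 0) has moves deadlocked
Q's transition system — 6 states:
  v0 = b.b.(0 + 0) | (0 | 0 + (0 + 0) + b.(0 + 0)) has moves ··b··> v1, ··b··> v2
  v1 = b.(0 + 0) | (0 | 0 + (0 + 0) + b.(0 + 0)) has moves ··b··> v3, ··b··> v4
  v2 = b.b.(0 + 0) | (0 + 0) has moves ··b··> v4
  v3 = (0 + 0) | (0 | 0 + (0 + 0) + b.(0 + 0)) has moves ··b··> v5
  v4 = b.(0 + 0) | (0 + 0) has moves ··b··> v5
  v5 = (0 + 0) | (0 + 0) has moves deadlocked
Bisimilarity quotient blocks:
  B0 = {u0, v1, v2}
  B1 = {u1, u2, v3, v4}
  B2 = {u3, v5}
  B3 = {v0}
u0 ∈ B0, v0 ∈ B3 → different blocks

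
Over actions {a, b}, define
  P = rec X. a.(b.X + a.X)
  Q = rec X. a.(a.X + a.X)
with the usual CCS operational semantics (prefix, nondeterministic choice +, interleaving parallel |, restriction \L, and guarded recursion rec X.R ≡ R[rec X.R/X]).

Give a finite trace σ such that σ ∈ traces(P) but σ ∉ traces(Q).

ab

LTS(P): 2 reachable states
  p0 = rec X. a.(b.X + a.X) :: ··a··> p1
  p1 = b.(rec X. a.(b.X + a.X)) + a.(rec X. a.(b.X + a.X)) :: ··a··> p0, ··b··> p0
LTS(Q): 2 reachable states
  q0 = rec X. a.(a.X + a.X) :: ··a··> q1
  q1 = a.(rec X. a.(a.X + a.X)) + a.(rec X. a.(a.X + a.X)) :: ··a··> q0
Trace ⟨ab⟩ through P, begin at {p0}:
  after a @ step 1: {p1}
  after b @ step 2: {p0}
  ✓ P
Trace ⟨ab⟩ through Q, begin at {q0}:
  after a @ step 1: {q1}
  after b @ step 2: ∅ (Q stuck)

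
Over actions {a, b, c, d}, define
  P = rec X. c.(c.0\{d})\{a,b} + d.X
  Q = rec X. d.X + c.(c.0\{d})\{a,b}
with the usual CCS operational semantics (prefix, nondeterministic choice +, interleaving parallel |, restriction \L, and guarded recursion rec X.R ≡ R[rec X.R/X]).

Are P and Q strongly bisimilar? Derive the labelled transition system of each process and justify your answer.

YES

LTS(P): 3 reachable states
  m0 = rec X. c.(c.0\{d})\{a,b} + d.X ⊢ --c--▸ m1, --d--▸ m0
  m1 = (c.0\{d})\{a,b} ⊢ --c--▸ m2
  m2 = 0\{d}\{a,b} ⊢ (no moves)
LTS(Q): 3 reachable states
  n0 = rec X. d.X + c.(c.0\{d})\{a,b} ⊢ --c--▸ n1, --d--▸ n0
  n1 = (c.0\{d})\{a,b} ⊢ --c--▸ n2
  n2 = 0\{d}\{a,b} ⊢ (no moves)
Coarsest stable partition (strong bisimilarity classes):
  B0 = {m0, n0}
  B1 = {m1, n1}
  B2 = {m2, n2}
m0 ∈ B0, n0 ∈ B0 → same block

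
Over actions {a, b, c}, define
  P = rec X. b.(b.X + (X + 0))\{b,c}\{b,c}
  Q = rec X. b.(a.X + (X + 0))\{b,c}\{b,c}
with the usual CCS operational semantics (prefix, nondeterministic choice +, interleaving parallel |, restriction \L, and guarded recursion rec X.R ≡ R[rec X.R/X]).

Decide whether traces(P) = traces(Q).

NO — witness ⟨ba⟩

Reachable graph of P (2 states):
  s0 = rec X. b.(b.X + (X + 0))\{b,c}\{b,c} ⊢ —b→ s1
  s1 = (b.(rec X. b.(b.X + (X + 0))\{b,c}\{b,c}) + ((rec X. b.(b.X + (X + 0))\{b,c}\{b,c}) + 0))\{b,c}\{b,c} ⊢ ·
Reachable graph of Q (3 states):
  t0 = rec X. b.(a.X + (X + 0))\{b,c}\{b,c} ⊢ —b→ t1
  t1 = (a.(rec X. b.(a.X + (X + 0))\{b,c}\{b,c}) + ((rec X. b.(a.X + (X + 0))\{b,c}\{b,c}) + 0))\{b,c}\{b,c} ⊢ —a→ t2
  t2 = (rec X. b.(a.X + (X + 0))\{b,c}\{b,c})\{b,c}\{b,c} ⊢ ·
Executing ba from Q (initial set {t0}):
  after b @ step 1: {t1}
  after a @ step 2: {t2}
  ✓ Q
Executing ba from P (initial set {s0}):
  after b @ step 1: {s1}
  after a @ step 2: no successor for P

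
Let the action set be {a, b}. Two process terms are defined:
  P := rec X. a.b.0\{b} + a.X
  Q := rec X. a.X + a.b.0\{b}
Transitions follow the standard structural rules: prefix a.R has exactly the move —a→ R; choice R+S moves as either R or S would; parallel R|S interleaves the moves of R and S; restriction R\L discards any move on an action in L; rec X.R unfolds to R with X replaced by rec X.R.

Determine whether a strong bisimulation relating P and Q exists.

P ~ Q

P's transition system — 3 states:
  s0 = rec X. a.b.0\{b} + a.X | =a=> s0, =a=> s1
  s1 = b.0\{b} | =b=> s2
  s2 = 0\{b} | (no moves)
Q's transition system — 3 states:
  t0 = rec X. a.X + a.b.0\{b} | =a=> t0, =a=> t1
  t1 = b.0\{b} | =b=> t2
  t2 = 0\{b} | (no moves)
Bisimilarity quotient blocks:
  B0 = {s0, t0}
  B1 = {s1, t1}
  B2 = {s2, t2}
s0 ∈ B0, t0 ∈ B0 → same block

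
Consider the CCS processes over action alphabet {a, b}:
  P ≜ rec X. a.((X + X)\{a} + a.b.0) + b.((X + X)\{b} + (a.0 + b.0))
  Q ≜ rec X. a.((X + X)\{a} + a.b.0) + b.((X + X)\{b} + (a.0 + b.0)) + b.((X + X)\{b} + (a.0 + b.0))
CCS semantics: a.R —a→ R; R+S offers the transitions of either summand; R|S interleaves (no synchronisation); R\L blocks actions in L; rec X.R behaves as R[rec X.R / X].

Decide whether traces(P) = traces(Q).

YES

P's transition system — 9 states:
  m0 = rec X. a.((X + X)\{a} + a.b.0) + b.((X + X)\{b} + (a.0 + b.0)) ⊢ ··a··> m1, ··b··> m2
  m1 = ((rec X. a.((X + X)\{a} + a.b.0) + b.((X + X)\{b} + (a.0 + b.0))) + (rec X. a.((X + X)\{a} + a.b.0) + b.((X + X)\{b} + (a.0 + b.0))))\{a} + a.b.0 ⊢ ··a··> m3, ··b··> m4
  m2 = ((rec X. a.((X + X)\{a} + a.b.0) + b.((X + X)\{b} + (a.0 + b.0))) + (rec X. a.((X + X)\{a} + a.b.0) + b.((X + X)\{b} + (a.0 + b.0))))\{b} + (a.0 + b.0) ⊢ ··a··> m5, ··a··> m6, ··b··> m6
  m3 = b.0 ⊢ ··b··> m6
  m4 = (((rec X. a.((X + X)\{a} + a.b.0) + b.((X + X)\{b} + (a.0 + b.0))) + (rec X. a.((X + X)\{a} + a.b.0) + b.((X + X)\{b} + (a.0 + b.0))))\{b} + (a.0 + b.0))\{a} ⊢ ··b··> m7
  m5 = (((rec X. a.((X + X)\{a} + a.b.0) + b.((X + X)\{b} + (a.0 + b.0))) + (rec X. a.((X + X)\{a} + a.b.0) + b.((X + X)\{b} + (a.0 + b.0))))\{a} + a.b.0)\{b} ⊢ ··a··> m8
  m6 = 0 ⊢ ∅
  m7 = 0\{a} ⊢ ∅
  m8 = (b.0)\{b} ⊢ ∅
Q's transition system — 9 states:
  n0 = rec X. a.((X + X)\{a} + a.b.0) + b.((X + X)\{b} + (a.0 + b.0)) + b.((X + X)\{b} + (a.0 + b.0)) ⊢ ··a··> n1, ··b··> n2
  n1 = ((rec X. a.((X + X)\{a} + a.b.0) + b.((X + X)\{b} + (a.0 + b.0)) + b.((X + X)\{b} + (a.0 + b.0))) + (rec X. a.((X + X)\{a} + a.b.0) + b.((X + X)\{b} + (a.0 + b.0)) + b.((X + X)\{b} + (a.0 + b.0))))\{a} + a.b.0 ⊢ ··a··> n3, ··b··> n4
  n2 = ((rec X. a.((X + X)\{a} + a.b.0) + b.((X + X)\{b} + (a.0 + b.0)) + b.((X + X)\{b} + (a.0 + b.0))) + (rec X. a.((X + X)\{a} + a.b.0) + b.((X + X)\{b} + (a.0 + b.0)) + b.((X + X)\{b} + (a.0 + b.0))))\{b} + (a.0 + b.0) ⊢ ··a··> n5, ··a··> n6, ··b··> n6
  n3 = b.0 ⊢ ··b··> n6
  n4 = (((rec X. a.((X + X)\{a} + a.b.0) + b.((X + X)\{b} + (a.0 + b.0)) + b.((X + X)\{b} + (a.0 + b.0))) + (rec X. a.((X + X)\{a} + a.b.0) + b.((X + X)\{b} + (a.0 + b.0)) + b.((X + X)\{b} + (a.0 + b.0))))\{b} + (a.0 + b.0))\{a} ⊢ ··b··> n7
  n5 = (((rec X. a.((X + X)\{a} + a.b.0) + b.((X + X)\{b} + (a.0 + b.0)) + b.((X + X)\{b} + (a.0 + b.0))) + (rec X. a.((X + X)\{a} + a.b.0) + b.((X + X)\{b} + (a.0 + b.0)) + b.((X + X)\{b} + (a.0 + b.0))))\{a} + a.b.0)\{b} ⊢ ··a··> n8
  n6 = 0 ⊢ ∅
  n7 = 0\{a} ⊢ ∅
  n8 = (b.0)\{b} ⊢ ∅
Coarsest stable partition (strong bisimilarity classes):
  B0 = {m0, n0}
  B1 = {m1, n1}
  B2 = {m3, m4, n3, n4}
  B3 = {m6, m7, m8, n6, n7, n8}
  B4 = {m2, n2}
  B5 = {m5, n5}
m0 ∈ B0, n0 ∈ B0 → same block
Bisimilar ⇒ trace-equivalent.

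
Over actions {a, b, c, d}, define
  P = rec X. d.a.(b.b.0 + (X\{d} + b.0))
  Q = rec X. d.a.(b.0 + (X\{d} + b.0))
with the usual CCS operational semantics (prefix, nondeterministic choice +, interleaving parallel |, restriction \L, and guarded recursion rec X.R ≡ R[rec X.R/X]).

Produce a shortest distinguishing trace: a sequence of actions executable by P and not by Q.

dabb

P's transition system — 5 states:
  s0 = rec X. d.a.(b.b.0 + (X\{d} + b.0)) | —d→ s1
  s1 = a.(b.b.0 + ((rec X. d.a.(b.b.0 + (X\{d} + b.0)))\{d} + b.0)) | —a→ s2
  s2 = b.b.0 + ((rec X. d.a.(b.b.0 + (X\{d} + b.0)))\{d} + b.0) | —b→ s3, —b→ s4
  s3 = 0 | deadlocked
  s4 = b.0 | —b→ s3
Q's transition system — 4 states:
  t0 = rec X. d.a.(b.0 + (X\{d} + b.0)) | —d→ t1
  t1 = a.(b.0 + ((rec X. d.a.(b.0 + (X\{d} + b.0)))\{d} + b.0)) | —a→ t2
  t2 = b.0 + ((rec X. d.a.(b.0 + (X\{d} + b.0)))\{d} + b.0) | —b→ t3
  t3 = 0 | deadlocked
Run σ = ⟨dabb⟩ on P: start {s0}
  step 1 (d): {s1}
  step 2 (a): {s2}
  step 3 (b): {s3, s4}
  step 4 (b): {s3}
  ✓ P
Run σ = ⟨dabb⟩ on Q: start {t0}
  step 1 (d): {t1}
  step 2 (a): {t2}
  step 3 (b): {t3}
  step 4 (b): no successor for Q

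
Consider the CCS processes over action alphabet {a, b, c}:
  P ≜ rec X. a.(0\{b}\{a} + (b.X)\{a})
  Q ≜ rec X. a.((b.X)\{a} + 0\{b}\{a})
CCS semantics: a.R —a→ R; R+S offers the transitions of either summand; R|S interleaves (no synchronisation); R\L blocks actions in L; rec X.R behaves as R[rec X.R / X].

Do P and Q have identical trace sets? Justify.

P's transition system — 3 states:
  u0 = rec X. a.(0\{b}\{a} + (b.X)\{a}) | =a=> u1
  u1 = 0\{b}\{a} + (b.(rec X. a.(0\{b}\{a} + (b.X)\{a})))\{a} | =b=> u2
  u2 = (rec X. a.(0\{b}\{a} + (b.X)\{a}))\{a} | ·
Q's transition system — 3 states:
  v0 = rec X. a.((b.X)\{a} + 0\{b}\{a}) | =a=> v1
  v1 = (b.(rec X. a.((b.X)\{a} + 0\{b}\{a})))\{a} + 0\{b}\{a} | =b=> v2
  v2 = (rec X. a.((b.X)\{a} + 0\{b}\{a}))\{a} | ·
Partition-refinement fixed point:
  B0 = {u0, v0}
  B1 = {u1, v1}
  B2 = {u2, v2}
u0 ∈ B0, v0 ∈ B0 → same block
Bisimilar ⇒ trace-equivalent.

YES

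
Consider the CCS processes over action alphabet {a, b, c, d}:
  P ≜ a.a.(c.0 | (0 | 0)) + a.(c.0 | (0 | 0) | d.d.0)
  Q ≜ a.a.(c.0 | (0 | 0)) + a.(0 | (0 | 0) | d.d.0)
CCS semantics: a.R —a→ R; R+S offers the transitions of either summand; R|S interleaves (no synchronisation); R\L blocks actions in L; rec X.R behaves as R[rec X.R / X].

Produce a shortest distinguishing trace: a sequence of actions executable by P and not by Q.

Reachable graph of P (10 states):
  u0 = a.a.(c.0 | (0 | 0)) + a.(c.0 | (0 | 0) | d.d.0) → =a=> u1, =a=> u2
  u1 = a.(c.0 | (0 | 0)) → =a=> u3
  u2 = c.0 | (0 | 0) | d.d.0 → =c=> u4, =d=> u5
  u3 = c.0 | (0 | 0) → =c=> u6
  u4 = 0 | (0 | 0) | d.d.0 → =d=> u7
  u5 = c.0 | (0 | 0) | d.0 → =c=> u7, =d=> u8
  u6 = 0 | (0 | 0) → ∅
  u7 = 0 | (0 | 0) | d.0 → =d=> u9
  u8 = c.0 | (0 | 0) | 0 → =c=> u9
  u9 = 0 | (0 | 0) | 0 → ∅
Reachable graph of Q (7 states):
  v0 = a.a.(c.0 | (0 | 0)) + a.(0 | (0 | 0) | d.d.0) → =a=> v1, =a=> v2
  v1 = 0 | (0 | 0) | d.d.0 → =d=> v3
  v2 = a.(c.0 | (0 | 0)) → =a=> v4
  v3 = 0 | (0 | 0) | d.0 → =d=> v5
  v4 = c.0 | (0 | 0) → =c=> v6
  v5 = 0 | (0 | 0) | 0 → ∅
  v6 = 0 | (0 | 0) → ∅
Trace ⟨ac⟩ through P, begin at {u0}:
  [1] a ⇒ {u1, u2}
  [2] c ⇒ {u4}
  — P admits the full trace.
Trace ⟨ac⟩ through Q, begin at {v0}:
  [1] a ⇒ {v1, v2}
  [2] c ⇒ ∅  — Q cannot continue

ac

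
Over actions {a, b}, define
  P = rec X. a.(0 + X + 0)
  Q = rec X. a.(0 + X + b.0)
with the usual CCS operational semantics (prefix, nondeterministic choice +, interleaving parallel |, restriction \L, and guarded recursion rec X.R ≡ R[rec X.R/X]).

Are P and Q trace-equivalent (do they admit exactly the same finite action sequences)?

NO — witness ⟨ab⟩

Reachable graph of P (2 states):
  u0 = rec X. a.(0 + X + 0) | -a-> u1
  u1 = 0 + (rec X. a.(0 + X + 0)) + 0 | -a-> u1
Reachable graph of Q (3 states):
  v0 = rec X. a.(0 + X + b.0) | -a-> v1
  v1 = 0 + (rec X. a.(0 + X + b.0)) + b.0 | -a-> v1, -b-> v2
  v2 = 0 | (no moves)
Trace ⟨ab⟩ through Q, begin at {v0}:
  after a @ step 1: {v1}
  after b @ step 2: {v2}
  Q completes σ.
Trace ⟨ab⟩ through P, begin at {u0}:
  after a @ step 1: {u1}
  after b @ step 2: ∅ (P stuck)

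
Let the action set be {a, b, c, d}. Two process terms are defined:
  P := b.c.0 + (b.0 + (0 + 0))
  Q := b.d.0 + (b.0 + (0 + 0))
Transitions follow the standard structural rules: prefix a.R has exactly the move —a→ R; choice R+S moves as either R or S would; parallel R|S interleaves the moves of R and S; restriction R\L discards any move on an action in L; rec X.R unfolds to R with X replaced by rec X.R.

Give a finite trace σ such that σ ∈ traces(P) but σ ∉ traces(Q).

LTS(P): 3 reachable states
  s0 = b.c.0 + (b.0 + (0 + 0)) :: --b--▸ s1, --b--▸ s2
  s1 = 0 :: deadlocked
  s2 = c.0 :: --c--▸ s1
LTS(Q): 3 reachable states
  t0 = b.d.0 + (b.0 + (0 + 0)) :: --b--▸ t1, --b--▸ t2
  t1 = 0 :: deadlocked
  t2 = d.0 :: --d--▸ t1
Run σ = ⟨bc⟩ on P: start {s0}
  after b @ step 1: {s1, s2}
  after c @ step 2: {s1}
  — P admits the full trace.
Run σ = ⟨bc⟩ on Q: start {t0}
  after b @ step 1: {t1, t2}
  after c @ step 2: no successor for Q

bc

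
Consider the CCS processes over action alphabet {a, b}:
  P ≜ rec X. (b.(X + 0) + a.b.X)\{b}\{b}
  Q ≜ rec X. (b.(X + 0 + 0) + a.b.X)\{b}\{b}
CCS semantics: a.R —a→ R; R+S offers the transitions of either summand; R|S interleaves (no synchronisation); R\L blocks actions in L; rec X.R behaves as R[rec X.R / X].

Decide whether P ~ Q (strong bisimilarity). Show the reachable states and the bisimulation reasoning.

YES

P's transition system — 2 states:
  s0 = rec X. (b.(X + 0) + a.b.X)\{b}\{b} has moves --a--▸ s1
  s1 = (b.(rec X. (b.(X + 0) + a.b.X)\{b}\{b}))\{b}\{b} has moves (no moves)
Q's transition system — 2 states:
  t0 = rec X. (b.(X + 0 + 0) + a.b.X)\{b}\{b} has moves --a--▸ t1
  t1 = (b.(rec X. (b.(X + 0 + 0) + a.b.X)\{b}\{b}))\{b}\{b} has moves (no moves)
Partition-refinement fixed point:
  B0 = {s0, t0}
  B1 = {s1, t1}
s0 ∈ B0, t0 ∈ B0 → same block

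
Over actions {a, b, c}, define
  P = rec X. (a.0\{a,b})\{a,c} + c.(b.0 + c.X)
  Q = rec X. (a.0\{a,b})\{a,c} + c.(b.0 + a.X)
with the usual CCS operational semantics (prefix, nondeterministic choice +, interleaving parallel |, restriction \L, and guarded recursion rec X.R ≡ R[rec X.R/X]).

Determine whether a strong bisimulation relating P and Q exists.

NO

LTS(P): 3 reachable states
  s0 = rec X. (a.0\{a,b})\{a,c} + c.(b.0 + c.X) | =c=> s1
  s1 = b.0 + c.(rec X. (a.0\{a,b})\{a,c} + c.(b.0 + c.X)) | =b=> s2, =c=> s0
  s2 = 0 | (no moves)
LTS(Q): 3 reachable states
  t0 = rec X. (a.0\{a,b})\{a,c} + c.(b.0 + a.X) | =c=> t1
  t1 = b.0 + a.(rec X. (a.0\{a,b})\{a,c} + c.(b.0 + a.X)) | =a=> t0, =b=> t2
  t2 = 0 | (no moves)
Coarsest stable partition (strong bisimilarity classes):
  B0 = {s0}
  B1 = {s1}
  B2 = {s2, t2}
  B3 = {t0}
  B4 = {t1}
s0 ∈ B0, t0 ∈ B3 → different blocks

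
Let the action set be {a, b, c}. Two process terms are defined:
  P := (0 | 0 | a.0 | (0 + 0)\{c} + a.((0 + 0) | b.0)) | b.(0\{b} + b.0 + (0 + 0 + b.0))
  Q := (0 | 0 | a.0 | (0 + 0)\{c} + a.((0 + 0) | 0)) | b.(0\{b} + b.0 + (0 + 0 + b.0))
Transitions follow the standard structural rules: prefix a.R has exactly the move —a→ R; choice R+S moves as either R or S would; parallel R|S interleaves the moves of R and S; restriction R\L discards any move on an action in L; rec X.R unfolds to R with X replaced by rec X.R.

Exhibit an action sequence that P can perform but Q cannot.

LTS(P): 12 reachable states
  u0 = (0 | 0 | a.0 | (0 + 0)\{c} + a.((0 + 0) | b.0)) | b.(0\{b} + b.0 + (0 + 0 + b.0)) :: —a→ u1, —a→ u2, —b→ u3
  u1 = (0 + 0) | b.0 | b.(0\{b} + b.0 + (0 + 0 + b.0)) :: —b→ u4, —b→ u5
  u2 = 0 | 0 | 0 | (0 + 0)\{c} | b.(0\{b} + b.0 + (0 + 0 + b.0)) :: —b→ u6
  u3 = (0 | 0 | a.0 | (0 + 0)\{c} + a.((0 + 0) | b.0)) | (0\{b} + b.0 + (0 + 0 + b.0)) :: —a→ u5, —a→ u6, —b→ u7
  u4 = (0 + 0) | 0 | b.(0\{b} + b.0 + (0 + 0 + b.0)) :: —b→ u8
  u5 = (0 + 0) | b.0 | (0\{b} + b.0 + (0 + 0 + b.0)) :: —b→ u8, —b→ u9
  u6 = 0 | 0 | 0 | (0 + 0)\{c} | (0\{b} + b.0 + (0 + 0 + b.0)) :: —b→ u10
  u7 = (0 | 0 | a.0 | (0 + 0)\{c} + a.((0 + 0) | b.0)) | 0 :: —a→ u10, —a→ u9
  u8 = (0 + 0) | 0 | (0\{b} + b.0 + (0 + 0 + b.0)) :: —b→ u11
  u9 = (0 + 0) | b.0 | 0 :: —b→ u11
  u10 = 0 | 0 | 0 | (0 + 0)\{c} | 0 :: stopped
  u11 = (0 + 0) | 0 | 0 :: stopped
LTS(Q): 9 reachable states
  v0 = (0 | 0 | a.0 | (0 + 0)\{c} + a.((0 + 0) | 0)) | b.(0\{b} + b.0 + (0 + 0 + b.0)) :: —a→ v1, —a→ v2, —b→ v3
  v1 = (0 + 0) | 0 | b.(0\{b} + b.0 + (0 + 0 + b.0)) :: —b→ v4
  v2 = 0 | 0 | 0 | (0 + 0)\{c} | b.(0\{b} + b.0 + (0 + 0 + b.0)) :: —b→ v5
  v3 = (0 | 0 | a.0 | (0 + 0)\{c} + a.((0 + 0) | 0)) | (0\{b} + b.0 + (0 + 0 + b.0)) :: —a→ v4, —a→ v5, —b→ v6
  v4 = (0 + 0) | 0 | (0\{b} + b.0 + (0 + 0 + b.0)) :: —b→ v7
  v5 = 0 | 0 | 0 | (0 + 0)\{c} | (0\{b} + b.0 + (0 + 0 + b.0)) :: —b→ v8
  v6 = (0 | 0 | a.0 | (0 + 0)\{c} + a.((0 + 0) | 0)) | 0 :: —a→ v7, —a→ v8
  v7 = (0 + 0) | 0 | 0 :: stopped
  v8 = 0 | 0 | 0 | (0 + 0)\{c} | 0 :: stopped
Run σ = ⟨abbb⟩ on P: start {u0}
  after a @ step 1: {u1, u2}
  after b @ step 2: {u4, u5, u6}
  after b @ step 3: {u10, u8, u9}
  after b @ step 4: {u11}
  ✓ P
Run σ = ⟨abbb⟩ on Q: start {v0}
  after a @ step 1: {v1, v2}
  after b @ step 2: {v4, v5}
  after b @ step 3: {v7, v8}
  after b @ step 4: ∅  — Q cannot continue

abbb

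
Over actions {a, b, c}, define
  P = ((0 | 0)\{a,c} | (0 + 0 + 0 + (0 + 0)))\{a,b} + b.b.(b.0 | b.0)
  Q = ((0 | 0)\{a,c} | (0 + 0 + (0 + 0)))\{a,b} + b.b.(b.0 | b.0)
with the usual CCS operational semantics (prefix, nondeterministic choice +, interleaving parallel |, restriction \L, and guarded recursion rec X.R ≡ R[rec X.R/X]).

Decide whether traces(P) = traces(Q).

YES

P's transition system — 6 states:
  u0 = ((0 | 0)\{a,c} | (0 + 0 + 0 + (0 + 0)))\{a,b} + b.b.(b.0 | b.0) has moves -b-> u1
  u1 = b.(b.0 | b.0) has moves -b-> u2
  u2 = b.0 | b.0 has moves -b-> u3, -b-> u4
  u3 = 0 | b.0 has moves -b-> u5
  u4 = b.0 | 0 has moves -b-> u5
  u5 = 0 | 0 has moves ∅
Q's transition system — 6 states:
  v0 = ((0 | 0)\{a,c} | (0 + 0 + (0 + 0)))\{a,b} + b.b.(b.0 | b.0) has moves -b-> v1
  v1 = b.(b.0 | b.0) has moves -b-> v2
  v2 = b.0 | b.0 has moves -b-> v3, -b-> v4
  v3 = 0 | b.0 has moves -b-> v5
  v4 = b.0 | 0 has moves -b-> v5
  v5 = 0 | 0 has moves ∅
Coarsest stable partition (strong bisimilarity classes):
  B0 = {u0, v0}
  B1 = {u1, v1}
  B2 = {u2, v2}
  B3 = {u3, u4, v3, v4}
  B4 = {u5, v5}
u0 ∈ B0, v0 ∈ B0 → same block
Bisimilar ⇒ trace-equivalent.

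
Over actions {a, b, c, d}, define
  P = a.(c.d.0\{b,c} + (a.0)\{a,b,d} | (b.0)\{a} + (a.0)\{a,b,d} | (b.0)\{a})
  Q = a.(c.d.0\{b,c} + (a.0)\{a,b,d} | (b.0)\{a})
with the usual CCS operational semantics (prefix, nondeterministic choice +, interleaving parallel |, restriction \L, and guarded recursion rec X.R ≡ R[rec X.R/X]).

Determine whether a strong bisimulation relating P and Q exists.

Reachable graph of P (5 states):
  m0 = a.(c.d.0\{b,c} + (a.0)\{a,b,d} | (b.0)\{a} + (a.0)\{a,b,d} | (b.0)\{a}) → --a--▸ m1
  m1 = c.d.0\{b,c} + (a.0)\{a,b,d} | (b.0)\{a} + (a.0)\{a,b,d} | (b.0)\{a} → --b--▸ m2, --c--▸ m3
  m2 = (a.0)\{a,b,d} | 0\{a} → ·
  m3 = d.0\{b,c} → --d--▸ m4
  m4 = 0\{b,c} → ·
Reachable graph of Q (5 states):
  n0 = a.(c.d.0\{b,c} + (a.0)\{a,b,d} | (b.0)\{a}) → --a--▸ n1
  n1 = c.d.0\{b,c} + (a.0)\{a,b,d} | (b.0)\{a} → --b--▸ n2, --c--▸ n3
  n2 = (a.0)\{a,b,d} | 0\{a} → ·
  n3 = d.0\{b,c} → --d--▸ n4
  n4 = 0\{b,c} → ·
Partition-refinement fixed point:
  B0 = {m0, n0}
  B1 = {m1, n1}
  B2 = {m3, n3}
  B3 = {m2, m4, n2, n4}
m0 ∈ B0, n0 ∈ B0 → same block

YES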